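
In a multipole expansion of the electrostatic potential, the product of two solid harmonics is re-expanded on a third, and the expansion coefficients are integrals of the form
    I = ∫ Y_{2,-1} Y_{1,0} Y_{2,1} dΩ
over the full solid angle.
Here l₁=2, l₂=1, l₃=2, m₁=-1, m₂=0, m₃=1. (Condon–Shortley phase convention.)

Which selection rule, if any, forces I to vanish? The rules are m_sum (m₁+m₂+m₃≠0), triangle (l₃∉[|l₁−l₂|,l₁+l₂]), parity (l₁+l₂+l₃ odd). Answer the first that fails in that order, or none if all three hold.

parity

azimuthal sum: -1 + 0 + 1 = 0  ✓
1 ≤ 2 ≤ 3 (triangle on l)  ✓
L = 2 + 1 + 2 = 5 (odd)  ✗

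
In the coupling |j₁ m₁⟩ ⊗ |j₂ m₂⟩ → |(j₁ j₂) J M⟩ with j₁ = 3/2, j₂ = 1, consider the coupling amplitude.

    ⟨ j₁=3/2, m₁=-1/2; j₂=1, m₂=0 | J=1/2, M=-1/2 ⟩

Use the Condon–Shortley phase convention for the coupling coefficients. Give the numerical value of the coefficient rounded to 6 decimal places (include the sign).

triangle: 2!*1!*0!/4! = 2/24
(j±m)!: 1!*2!*1!*1!*0!*1! = 2
prefactor² = (2J+1)*Δ*N² = 1/3
  k=1: −1/(1!*1!*1!*0!*0!*0!) = -1
Σ = -1  ⇒  CG² = 1/3*(-1)² = 1/3
CG = −√(1/3) = -0.577350

-0.577350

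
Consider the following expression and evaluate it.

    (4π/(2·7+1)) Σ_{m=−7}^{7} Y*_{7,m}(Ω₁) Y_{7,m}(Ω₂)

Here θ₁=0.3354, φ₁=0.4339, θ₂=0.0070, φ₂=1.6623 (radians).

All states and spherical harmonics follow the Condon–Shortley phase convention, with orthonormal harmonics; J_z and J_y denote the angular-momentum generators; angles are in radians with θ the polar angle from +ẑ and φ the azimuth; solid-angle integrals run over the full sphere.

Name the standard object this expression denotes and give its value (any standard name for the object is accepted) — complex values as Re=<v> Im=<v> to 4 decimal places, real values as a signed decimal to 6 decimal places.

This sum is the spherical-harmonic addition theorem: it equals the Legendre polynomial P_l(cos γ) of the angle γ between the two directions.
Expand P_7 via completeness: Σ_{m} conj(Y_{7,m}) at Ω₁ times Y_{7,m} at Ω₂ —
  [-7]  conj(Y_{7,-7})(Ω₁) = -0.00021 + 0.00002j ; Y_{7,-7}(Ω₂) = 0.00000 + 0.00000j ; Δ = -0.00000 - 0.00000j
  [-6]  conj(Y_{7,-6})(Ω₁) = -0.00193 + 0.00115j ; Y_{7,-6}(Ω₂) = -0.00000 + 0.00000j ; Δ = 0.00000 - 0.00000j
  [-5]  conj(Y_{7,-5})(Ω₁) = -0.00846 + 0.01240j ; Y_{7,-5}(Ω₂) = -0.00000 - 0.00000j ; Δ = 0.00000 + 0.00000j
  [-4]  conj(Y_{7,-4})(Ω₁) = -0.01146 + 0.06893j ; Y_{7,-4}(Ω₂) = 0.00000 - 0.00000j ; Δ = 0.00000 + 0.00000j
  [-3]  conj(Y_{7,-3})(Ω₁) = 0.06067 + 0.21999j ; Y_{7,-3}(Ω₂) = 0.00000 + 0.00000j ; Δ = -0.00000 + 0.00000j
  [-2]  conj(Y_{7,-2})(Ω₁) = 0.31676 + 0.37379j ; Y_{7,-2}(Ω₂) = -0.00036 + 0.00007j ; Δ = -0.00014 - 0.00011j
  [-1]  conj(Y_{7,-1})(Ω₁) = 0.49498 + 0.22935j ; Y_{7,-1}(Ω₂) = -0.00261 - 0.02849j ; Δ = 0.00524 - 0.01470j
  [+0]  conj(Y_{7,0})(Ω₁) = -0.06284 + 0.00000j ; Y_{7,0}(Ω₂) = 1.09180 + 0.00000j ; Δ = -0.06861 + 0.00000j
  [+1]  conj(Y_{7,1})(Ω₁) = -0.49498 + 0.22935j ; Y_{7,1}(Ω₂) = 0.00261 - 0.02849j ; Δ = 0.00524 + 0.01470j
  [+2]  conj(Y_{7,2})(Ω₁) = 0.31676 - 0.37379j ; Y_{7,2}(Ω₂) = -0.00036 - 0.00007j ; Δ = -0.00014 + 0.00011j
  [+3]  conj(Y_{7,3})(Ω₁) = -0.06067 + 0.21999j ; Y_{7,3}(Ω₂) = -0.00000 + 0.00000j ; Δ = -0.00000 - 0.00000j
  [+4]  conj(Y_{7,4})(Ω₁) = -0.01146 - 0.06893j ; Y_{7,4}(Ω₂) = 0.00000 + 0.00000j ; Δ = 0.00000 - 0.00000j
  [+5]  conj(Y_{7,5})(Ω₁) = 0.00846 + 0.01240j ; Y_{7,5}(Ω₂) = 0.00000 - 0.00000j ; Δ = 0.00000 - 0.00000j
  [+6]  conj(Y_{7,6})(Ω₁) = -0.00193 - 0.00115j ; Y_{7,6}(Ω₂) = -0.00000 - 0.00000j ; Δ = 0.00000 + 0.00000j
  [+7]  conj(Y_{7,7})(Ω₁) = 0.00021 + 0.00002j ; Y_{7,7}(Ω₂) = -0.00000 + 0.00000j ; Δ = -0.00000 + 0.00000j
Σ over m = -0.05841 + 0.00000j; ×(4π/15) → -0.04894 + 0.00000j. Real part: -0.048937

Legendre polynomial (addition theorem), -0.048937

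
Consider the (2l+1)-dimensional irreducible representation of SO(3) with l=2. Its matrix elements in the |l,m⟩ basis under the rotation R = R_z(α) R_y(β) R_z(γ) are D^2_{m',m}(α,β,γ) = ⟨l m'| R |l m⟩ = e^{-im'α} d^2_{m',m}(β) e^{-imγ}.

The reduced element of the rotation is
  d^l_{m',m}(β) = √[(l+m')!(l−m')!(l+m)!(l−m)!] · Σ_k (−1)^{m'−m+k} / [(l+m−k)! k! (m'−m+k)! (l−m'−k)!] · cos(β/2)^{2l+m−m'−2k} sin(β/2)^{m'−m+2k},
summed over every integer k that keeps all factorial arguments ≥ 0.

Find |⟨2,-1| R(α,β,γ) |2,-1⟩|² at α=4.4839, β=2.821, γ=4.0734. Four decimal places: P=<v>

D^2_{-1,-1}(4.4839,2.8210,4.0734) = e^{-i·-1·4.4839}·d^2_{-1,-1}(2.8210)·e^{-i·-1·4.0734}. Compute d first:
With c≡cos(β/2)=0.159611 and s≡sin(β/2)=0.987180, N=[1·6·1·6]^{1/2}=6.000000
k: max(0,(-1)−(-1))=0 … min(2+(-1),2−(-1))=1
  k=0: (−1)^0·6.0000/(6)·0.1596^4·0.9872^0 = +0.000649
  k=1: (−1)^1·6.0000/(2)·0.1596^2·0.9872^2 = -0.074480
d^2_{-1,-1}(2.8210) = +0.000649 -0.074480 = -0.073831
|D^2_{-1,-1}|² = |d^2_{-1,-1}(β)|² = (-0.073831)² = 0.005451 (the z-rotation phases have unit modulus)

P=0.0055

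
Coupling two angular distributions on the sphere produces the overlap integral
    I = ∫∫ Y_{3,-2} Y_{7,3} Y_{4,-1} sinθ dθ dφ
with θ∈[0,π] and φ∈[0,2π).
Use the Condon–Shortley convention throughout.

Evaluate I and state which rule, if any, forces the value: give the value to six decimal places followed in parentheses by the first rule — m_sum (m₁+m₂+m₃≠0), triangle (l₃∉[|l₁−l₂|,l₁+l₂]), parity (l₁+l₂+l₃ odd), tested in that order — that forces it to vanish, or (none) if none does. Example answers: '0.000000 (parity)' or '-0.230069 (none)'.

-0.213926 (none)

Rules hold: Σm=0, L=14 even, 4≤4≤10.
N = 7·15·9 = 945
Δ = 6!·0!·8!/15! = 1/45045
Racah Σ t=3..3: t=3:−1/20736 = -1/20736
⇒ 3j(3 7 4; 0 0 0)² = 35/1287, sgn -1
Racah Σ t=5..5: t=5:−1/86400 = -1/86400
⇒ 3j(3 7 4; -2 3 -1)² = 16/715, sgn +1
4πI² = N·(3j₀)²·(3jₘ)² = 11760/20449
I = -1·√(0.575089/4π) = -0.21392557
No selection rule forces the value: the integral is nonzero (none).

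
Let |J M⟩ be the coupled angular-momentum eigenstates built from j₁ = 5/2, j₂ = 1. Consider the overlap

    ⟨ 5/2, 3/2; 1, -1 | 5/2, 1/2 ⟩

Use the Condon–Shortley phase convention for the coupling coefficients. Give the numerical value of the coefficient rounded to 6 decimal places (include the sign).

+0.676123  (= +√(16/35))

√[6·1!4!1!/7! · 4!1!0!2!3!2!] = √(576/35)
  +(−1)^0/∏(0,1,1,0,3,1)! = 1/6  (running 1/6)
⟨..|..⟩ = √(576/35)·(1/6) = +0.676123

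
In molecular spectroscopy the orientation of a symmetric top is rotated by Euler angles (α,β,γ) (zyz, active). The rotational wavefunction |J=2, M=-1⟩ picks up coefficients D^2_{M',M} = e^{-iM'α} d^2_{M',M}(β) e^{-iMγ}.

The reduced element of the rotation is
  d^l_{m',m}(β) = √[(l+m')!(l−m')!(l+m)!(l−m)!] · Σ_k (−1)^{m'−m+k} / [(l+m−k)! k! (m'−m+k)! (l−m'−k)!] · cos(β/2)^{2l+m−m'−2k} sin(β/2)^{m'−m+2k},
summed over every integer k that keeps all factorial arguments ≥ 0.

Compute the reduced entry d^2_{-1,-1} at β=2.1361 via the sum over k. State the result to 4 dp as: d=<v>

d=-0.4809

d^2_{-1,-1}(β=2.1361) via the finite sum:
Half-angle: c=0.481834, s=0.876263. N=√(1·6·1·6)=6.000000
k∈{0,1} keeps every argument non-negative
  k=0: (−1)^0·6.0000/(6)·0.4818^4·0.8763^0 = +0.053900
  k=1: (−1)^1·6.0000/(2)·0.4818^2·0.8763^2 = -0.534791
d^2_{-1,-1}(2.1361) = +0.053900 -0.534791 = -0.480891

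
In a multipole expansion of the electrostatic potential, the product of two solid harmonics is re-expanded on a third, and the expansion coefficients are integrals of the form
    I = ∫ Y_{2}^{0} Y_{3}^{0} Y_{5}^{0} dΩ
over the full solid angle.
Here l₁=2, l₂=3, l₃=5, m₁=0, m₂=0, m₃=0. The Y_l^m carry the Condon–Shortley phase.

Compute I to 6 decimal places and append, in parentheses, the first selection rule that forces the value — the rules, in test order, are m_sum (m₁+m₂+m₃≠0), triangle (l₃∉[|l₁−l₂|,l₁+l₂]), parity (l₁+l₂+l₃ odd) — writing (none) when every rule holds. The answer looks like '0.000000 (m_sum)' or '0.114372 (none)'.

Rules hold: Σm=0, L=10 even, 1≤5≤5.
N = 5·7·11 = 385
Δ = 0!·4!·6!/11! = 1/2310
Racah Σ t=0..0: t=0:+1/144 = 1/144
⇒ 3j(2 3 5; 0 0 0)² = 10/231, sgn -1
(m-triple is (0,0,0) — same symbol as above.)
4πI² = N·(3j₀)²·(3jₘ)² = 500/693
I = +1·√(0.721501/4π) = 0.23961470
No selection rule forces the value: the integral is nonzero (none).

0.239615 (none)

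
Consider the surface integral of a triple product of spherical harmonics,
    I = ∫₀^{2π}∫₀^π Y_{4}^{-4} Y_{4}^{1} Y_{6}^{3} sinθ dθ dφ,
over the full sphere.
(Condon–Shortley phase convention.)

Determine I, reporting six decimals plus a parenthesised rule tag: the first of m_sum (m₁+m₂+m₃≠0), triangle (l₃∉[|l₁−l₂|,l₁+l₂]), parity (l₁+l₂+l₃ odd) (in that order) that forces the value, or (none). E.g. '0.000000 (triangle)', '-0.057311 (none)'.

0.155830 (none)

Rules hold: Σm=0, L=14 even, 0≤6≤8.
N = 9·9·13 = 1053
Δ = 2!·6!·6!/15! = 1/1261260
Racah Σ t=0..2: t=0:+1/4608 t=1:−1/1296 t=2:+1/4608 = -7/20736
⇒ 3j(4 4 6; 0 0 0)² = 20/1287, sgn -1
Racah Σ t=2..2: t=2:+1/51840 = 1/51840
⇒ 3j(4 4 6; -4 1 3)² = 8/429, sgn -1
4πI² = N·(3j₀)²·(3jₘ)² = 480/1573
I = +1·√(0.305149/4π) = 0.15583009
No selection rule forces the value: the integral is nonzero (none).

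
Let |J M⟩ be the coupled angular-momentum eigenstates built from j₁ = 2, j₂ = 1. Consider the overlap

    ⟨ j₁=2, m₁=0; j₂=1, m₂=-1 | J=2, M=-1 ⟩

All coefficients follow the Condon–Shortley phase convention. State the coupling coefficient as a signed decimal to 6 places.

√[5·1!3!1!/6! · 2!2!0!2!1!3!] = √(2)
  +(−1)^0/∏(0,1,2,0,1,1)! = 1/2  (running 1/2)
⟨..|..⟩ = √(2)·(1/2) = +0.707107

+0.707107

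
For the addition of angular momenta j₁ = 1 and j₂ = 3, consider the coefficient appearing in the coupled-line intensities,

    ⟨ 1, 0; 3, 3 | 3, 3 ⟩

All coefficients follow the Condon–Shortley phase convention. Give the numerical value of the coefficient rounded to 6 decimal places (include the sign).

-0.866025

triangle: 1!×1!×5!/8! = 120/40320
(j±m)!: 1!×1!×6!×0!×6!×0! = 518400
prefactor² = (2J+1)×Δ×N² = 10800
  k=1: −1/(1!×0!×0!×5!×1!×0!) = -1/120
Σ = -1/120  ⇒  CG² = 10800×(-1/120)² = 3/4
CG = −√(3/4) = -0.866025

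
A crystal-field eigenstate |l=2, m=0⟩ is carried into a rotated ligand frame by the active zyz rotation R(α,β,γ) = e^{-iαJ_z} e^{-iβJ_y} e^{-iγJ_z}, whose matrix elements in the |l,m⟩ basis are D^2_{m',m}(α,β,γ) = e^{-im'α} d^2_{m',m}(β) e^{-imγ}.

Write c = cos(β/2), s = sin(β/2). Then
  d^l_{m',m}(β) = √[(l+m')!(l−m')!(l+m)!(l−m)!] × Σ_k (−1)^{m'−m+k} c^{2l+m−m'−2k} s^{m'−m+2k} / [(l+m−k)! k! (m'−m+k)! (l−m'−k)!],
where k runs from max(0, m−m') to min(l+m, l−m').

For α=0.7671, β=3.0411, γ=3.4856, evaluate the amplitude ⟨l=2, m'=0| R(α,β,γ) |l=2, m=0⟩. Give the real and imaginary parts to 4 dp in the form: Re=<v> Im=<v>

Re=0.9849 Im=0.0000

First d^2_{0,0}(β=3.0411), then the phase factors e^{-i(0)α} and e^{-i(0)γ}:
With c≡cos(β/2)=0.050225 and s≡sin(β/2)=0.998738, N=[2·2·2·2]^{1/2}=4.000000
k∈{0,1,2} keeps every argument non-negative
  k=0: (−1)^0·4.0000/(4)·0.0502^4·0.9987^0 = +0.000006
  k=1: (−1)^1·4.0000/(1)·0.0502^2·0.9987^2 = -0.010065
  k=2: (−1)^2·4.0000/(4)·0.0502^0·0.9987^4 = +0.994961
d^2_{0,0}(3.0411) = +0.000006 -0.010065 +0.994961 = +0.984903
D = (+1.000000+0.000000i)·(+0.984903)·(+1.000000+0.000000i) = +0.984903+0.000000i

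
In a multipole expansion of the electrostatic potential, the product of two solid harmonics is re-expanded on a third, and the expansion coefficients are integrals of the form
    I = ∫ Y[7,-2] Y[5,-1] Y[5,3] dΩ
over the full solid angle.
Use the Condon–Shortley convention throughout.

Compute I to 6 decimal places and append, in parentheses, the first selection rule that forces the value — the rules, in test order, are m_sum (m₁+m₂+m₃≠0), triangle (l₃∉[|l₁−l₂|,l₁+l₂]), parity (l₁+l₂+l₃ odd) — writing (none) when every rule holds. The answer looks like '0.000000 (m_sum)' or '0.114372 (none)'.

L=17 odd ⇒ parity kills the (l;000) factor ⇒ I = 0

0.000000 (parity)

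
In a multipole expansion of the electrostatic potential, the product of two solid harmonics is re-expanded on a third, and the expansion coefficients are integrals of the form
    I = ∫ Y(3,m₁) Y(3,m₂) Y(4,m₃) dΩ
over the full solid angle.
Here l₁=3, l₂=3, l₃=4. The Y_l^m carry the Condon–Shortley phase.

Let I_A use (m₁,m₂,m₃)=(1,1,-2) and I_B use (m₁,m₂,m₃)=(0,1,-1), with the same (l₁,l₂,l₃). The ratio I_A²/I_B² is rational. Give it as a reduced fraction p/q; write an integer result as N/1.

l's match ⇒ only the (l;m) 3-j factors differ between A and B.
A: triangle coeff Δ(3,3,4) = 1/34650; Σ_t [0,2]: t=0:+1/192 t=1:−1/36 t=2:+1/192 = -5/288; (3j)²=20/693 [(3 3 4; 1 1 -2)], sign=-1
B: triangle coeff Δ(3,3,4) = 1/34650; Σ_t [0,2]: t=0:+1/288 t=1:−1/24 t=2:+1/48 = -5/288; (3j)²=5/462 [(3 3 4; 0 1 -1)], sign=+1
I_A²/I_B² = (20/693)/(5/462) = 8/3

8/3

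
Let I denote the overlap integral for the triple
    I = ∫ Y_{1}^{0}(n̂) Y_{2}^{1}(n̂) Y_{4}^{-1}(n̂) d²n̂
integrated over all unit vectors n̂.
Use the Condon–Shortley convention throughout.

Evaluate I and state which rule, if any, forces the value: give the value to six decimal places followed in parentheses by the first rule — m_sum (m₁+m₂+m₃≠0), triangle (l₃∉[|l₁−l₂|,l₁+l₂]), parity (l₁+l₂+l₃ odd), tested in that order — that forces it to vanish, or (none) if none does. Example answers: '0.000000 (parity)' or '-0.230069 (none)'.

0.000000 (triangle)

|1−2|≤4≤1+2 violated ⇒ I = 0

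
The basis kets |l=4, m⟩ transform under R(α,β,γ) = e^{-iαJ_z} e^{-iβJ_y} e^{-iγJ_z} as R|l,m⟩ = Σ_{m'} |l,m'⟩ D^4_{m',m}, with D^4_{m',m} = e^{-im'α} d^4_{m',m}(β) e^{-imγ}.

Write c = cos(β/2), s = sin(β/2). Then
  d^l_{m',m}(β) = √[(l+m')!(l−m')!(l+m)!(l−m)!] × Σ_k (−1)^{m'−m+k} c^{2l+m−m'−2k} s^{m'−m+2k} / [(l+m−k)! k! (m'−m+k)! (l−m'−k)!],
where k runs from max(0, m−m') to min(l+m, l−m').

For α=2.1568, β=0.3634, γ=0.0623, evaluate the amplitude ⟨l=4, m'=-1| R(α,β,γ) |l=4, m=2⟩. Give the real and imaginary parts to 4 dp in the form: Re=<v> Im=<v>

D^4_{-1,2}(2.1568,0.3634,0.0623) = e^{-i·-1·2.1568}·d^4_{-1,2}(0.3634)·e^{-i·2·0.0623}. Compute d first:
With c≡cos(β/2)=0.983538 and s≡sin(β/2)=0.180702, N=[6·120·720·2]^{1/2}=1018.233765
Admissible k: 3..5 (factorial args all ≥0)
  k=3: (−1)^0·1018.2338/(72)·0.9835^5·0.1807^3 = +0.076799
  k=4: (−1)^1·1018.2338/(48)·0.9835^3·0.1807^5 = -0.003889
  k=5: (−1)^2·1018.2338/(240)·0.9835^1·0.1807^7 = +0.000026
d^4_{-1,2}(0.3634) = +0.076799 -0.003889 +0.000026 = +0.072937
Phases: e^{-i·(-1)·2.1568}=-0.553036+0.833157i, e^{-i·(2)·0.0623}=+0.992247-0.124278i ⇒ D=-0.032472+0.065310i

Re=-0.0325 Im=0.0653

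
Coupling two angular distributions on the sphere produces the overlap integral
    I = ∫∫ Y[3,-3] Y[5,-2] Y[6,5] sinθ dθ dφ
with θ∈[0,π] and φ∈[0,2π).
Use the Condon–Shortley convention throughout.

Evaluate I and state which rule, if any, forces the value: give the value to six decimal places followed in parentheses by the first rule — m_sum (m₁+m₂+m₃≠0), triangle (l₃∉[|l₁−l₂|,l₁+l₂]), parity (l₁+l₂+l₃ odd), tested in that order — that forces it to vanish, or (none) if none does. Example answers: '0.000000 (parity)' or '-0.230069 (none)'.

0.169016 (none)

Checks pass: Σm=0; 14 even; l₃=6∈[2,8].
(2·3+1)(2·5+1)(2·6+1) = 1001
Δ: 2! 4! 8! / 15! → 1/675675
sum: t=0:+1/8640 t=1:−1/2304 t=2:+1/8640 = -7/34560
3j²(3 5 6; 0 0 0) = Δ·Π!·Σ² = 7/429  (sign -1)
sum: t=2:+1/241920 = 1/241920
3j²(3 5 6; -3 -2 5) = Δ·Π!·Σ² = 2/91  (sign -1)
combine: 4πI² = 1001·7/429·2/91 = 14/39
take √, sign +1: I = 0.16901560
No selection rule forces the value: the integral is nonzero (none).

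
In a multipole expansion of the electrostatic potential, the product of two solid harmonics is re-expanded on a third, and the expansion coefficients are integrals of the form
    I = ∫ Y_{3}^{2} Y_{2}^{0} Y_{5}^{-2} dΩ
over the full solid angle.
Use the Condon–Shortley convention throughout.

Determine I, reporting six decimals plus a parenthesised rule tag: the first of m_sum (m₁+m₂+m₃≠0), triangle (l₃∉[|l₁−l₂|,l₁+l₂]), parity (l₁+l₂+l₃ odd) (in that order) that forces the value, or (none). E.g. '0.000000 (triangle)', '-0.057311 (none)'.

0.190188 (none)

Rules hold: Σm=0, L=10 even, 1≤5≤5.
N = 7·5·11 = 385
Δ = 0!·6!·4!/11! = 1/2310
Racah Σ t=0..0: t=0:+1/144 = 1/144
⇒ 3j(3 2 5; 0 0 0)² = 10/231, sgn -1
Racah Σ t=0..0: t=0:+1/480 = 1/480
⇒ 3j(3 2 5; 2 0 -2)² = 3/110, sgn -1
4πI² = N·(3j₀)²·(3jₘ)² = 5/11
I = +1·√(0.454545/4π) = 0.19018827
No selection rule forces the value: the integral is nonzero (none).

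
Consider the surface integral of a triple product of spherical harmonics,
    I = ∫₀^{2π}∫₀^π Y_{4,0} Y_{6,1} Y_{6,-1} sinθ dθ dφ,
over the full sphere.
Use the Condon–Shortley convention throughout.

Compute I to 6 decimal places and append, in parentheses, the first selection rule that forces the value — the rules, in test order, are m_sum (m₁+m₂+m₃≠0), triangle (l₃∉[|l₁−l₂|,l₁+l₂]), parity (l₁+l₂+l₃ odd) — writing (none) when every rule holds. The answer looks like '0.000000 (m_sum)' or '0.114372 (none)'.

-0.096546 (none)

m-sum 0 ✓  L=16 even ✓  2≤6≤10 ✓
Π(2lᵢ+1) = 9×13×13 = 1521
triangle coeff Δ(4,6,6) = 1/15315300
Σ_t [0,4]: t=0:+1/829440 t=1:−1/25920 t=2:+1/9216 t=3:−1/25920 t=4:+1/829440 = 7/207360
(3j)²=28/2431 [(4 6 6; 0 0 0)], sign=+1
Σ_t [0,4]: t=0:+1/2903040 t=1:−1/51840 t=2:+1/11520 t=3:−1/20736 t=4:+1/414720 = 1/45360
(3j)²=1024/153153 [(4 6 6; 0 1 -1)], sign=-1
⇒ 4πI² = 4096/34969
I = (-1)√(4096/34969/(4π)) = -0.09654581
No selection rule forces the value: the integral is nonzero (none).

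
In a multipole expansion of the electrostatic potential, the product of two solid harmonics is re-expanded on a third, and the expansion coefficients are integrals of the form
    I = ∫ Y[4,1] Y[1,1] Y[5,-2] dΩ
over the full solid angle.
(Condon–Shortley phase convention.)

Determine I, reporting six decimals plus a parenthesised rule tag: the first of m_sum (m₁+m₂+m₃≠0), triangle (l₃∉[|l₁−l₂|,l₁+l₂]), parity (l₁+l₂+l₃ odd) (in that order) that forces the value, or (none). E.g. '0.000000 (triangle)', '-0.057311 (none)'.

m-sum 0 ✓  L=10 even ✓  3≤5≤5 ✓
Π(2lᵢ+1) = 9×3×11 = 297
triangle coeff Δ(4,1,5) = 1/495
Σ_t [0,0]: t=0:+1/576 = 1/576
(3j)²=5/99 [(4 1 5; 0 0 0)], sign=-1
Σ_t [0,0]: t=0:+1/1440 = 1/1440
(3j)²=7/165 [(4 1 5; 1 1 -2)], sign=-1
⇒ 4πI² = 7/11
I = (+1)√(7/11/(4π)) = 0.22503380
No selection rule forces the value: the integral is nonzero (none).

0.225034 (none)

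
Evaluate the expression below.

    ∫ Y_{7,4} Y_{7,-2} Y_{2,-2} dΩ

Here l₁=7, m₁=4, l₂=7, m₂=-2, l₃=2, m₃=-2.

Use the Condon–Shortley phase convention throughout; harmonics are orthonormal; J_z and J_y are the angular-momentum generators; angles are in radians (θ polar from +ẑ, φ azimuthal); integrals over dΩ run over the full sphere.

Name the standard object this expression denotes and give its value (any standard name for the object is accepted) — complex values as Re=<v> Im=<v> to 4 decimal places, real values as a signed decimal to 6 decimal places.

Gaunt coefficient, -0.163963

This is a Gaunt coefficient — the integral of a triple product of spherical harmonics over the sphere.
m-sum 0 ✓  L=16 even ✓  0≤2≤14 ✓
Π(2lᵢ+1) = 15×15×5 = 1125
triangle coeff Δ(7,7,2) = 1/185640
Σ_t [5,7]: t=5:−1/2419200 t=6:+1/518400 t=7:−1/2419200 = 1/907200
(3j)²=56/3315 [(7 7 2; 0 0 0)], sign=+1
Σ_t [3,3]: t=3:−1/8709120 = -1/8709120
(3j)²=55/3094 [(7 7 2; 4 -2 -2)], sign=-1
⇒ 4πI² = 16500/48841
I = (-1)√(16500/48841/(4π)) = -0.16396259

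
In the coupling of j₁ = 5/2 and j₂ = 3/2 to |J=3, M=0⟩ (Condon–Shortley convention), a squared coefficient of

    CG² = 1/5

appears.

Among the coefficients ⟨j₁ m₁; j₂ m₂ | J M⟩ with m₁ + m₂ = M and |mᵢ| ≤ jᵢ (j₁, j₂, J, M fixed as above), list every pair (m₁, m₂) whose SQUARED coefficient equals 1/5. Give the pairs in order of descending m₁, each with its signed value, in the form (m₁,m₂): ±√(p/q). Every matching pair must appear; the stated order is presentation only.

(1/2,-1/2): +√(1/5); (-1/2,1/2): −√(1/5)

Admissible pairs with m₁+m₂ = M = 0: (-3/2,3/2), (-1/2,1/2), (1/2,-1/2), (3/2,-3/2)
  (m₁,m₂)=(3/2,-3/2): CG² = 3/10, CG = +√(3/10)
  (m₁,m₂)=(1/2,-1/2): CG² = 1/5, CG = +√(1/5)   ← matches the target
  (m₁,m₂)=(-1/2,1/2): CG² = 1/5, CG = −√(1/5)   ← matches the target
  (m₁,m₂)=(-3/2,3/2): CG² = 3/10, CG = −√(3/10)
Pairs with CG² = 1/5: (1/2,-1/2): +√(1/5); (-1/2,1/2): −√(1/5)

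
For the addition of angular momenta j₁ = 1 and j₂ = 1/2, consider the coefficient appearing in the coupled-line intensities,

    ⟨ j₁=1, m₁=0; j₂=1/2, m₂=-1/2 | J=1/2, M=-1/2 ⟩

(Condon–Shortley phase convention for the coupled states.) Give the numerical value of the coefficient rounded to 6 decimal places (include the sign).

+√(1/3) ≈ +0.577350

√[2·1!1!0!/3! · 1!1!0!1!0!1!] = √(1/3)
  +(−1)^0/∏(0,1,1,0,0,0)! = 1  (running 1)
⟨..|..⟩ = √(1/3)·(1) = +0.577350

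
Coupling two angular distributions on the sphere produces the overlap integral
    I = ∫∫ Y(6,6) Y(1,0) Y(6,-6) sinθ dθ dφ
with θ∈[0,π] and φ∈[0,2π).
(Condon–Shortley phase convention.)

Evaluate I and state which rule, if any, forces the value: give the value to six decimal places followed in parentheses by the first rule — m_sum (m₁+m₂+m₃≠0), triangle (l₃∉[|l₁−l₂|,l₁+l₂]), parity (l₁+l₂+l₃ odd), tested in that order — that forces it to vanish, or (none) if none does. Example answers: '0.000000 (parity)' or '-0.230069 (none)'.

L=13 odd ⇒ parity kills the (l;000) factor ⇒ I = 0

0.000000 (parity)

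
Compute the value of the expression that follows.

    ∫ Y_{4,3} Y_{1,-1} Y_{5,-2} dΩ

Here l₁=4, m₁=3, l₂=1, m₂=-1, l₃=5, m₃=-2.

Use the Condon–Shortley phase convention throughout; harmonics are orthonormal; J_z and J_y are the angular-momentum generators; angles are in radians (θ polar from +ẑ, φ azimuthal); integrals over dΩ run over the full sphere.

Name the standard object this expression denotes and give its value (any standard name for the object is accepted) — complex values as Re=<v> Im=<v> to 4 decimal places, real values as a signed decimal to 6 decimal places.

This is a Gaunt coefficient — the integral of a triple product of spherical harmonics over the sphere.
m-sum 0 ✓  L=10 even ✓  3≤5≤5 ✓
Π(2lᵢ+1) = 9×3×11 = 297
triangle coeff Δ(4,1,5) = 1/495
Σ_t [0,0]: t=0:+1/576 = 1/576
(3j)²=5/99 [(4 1 5; 0 0 0)], sign=-1
Σ_t [0,0]: t=0:+1/10080 = 1/10080
(3j)²=1/165 [(4 1 5; 3 -1 -2)], sign=-1
⇒ 4πI² = 1/11
I = (+1)√(1/11/(4π)) = 0.08505478

Gaunt coefficient, +0.085055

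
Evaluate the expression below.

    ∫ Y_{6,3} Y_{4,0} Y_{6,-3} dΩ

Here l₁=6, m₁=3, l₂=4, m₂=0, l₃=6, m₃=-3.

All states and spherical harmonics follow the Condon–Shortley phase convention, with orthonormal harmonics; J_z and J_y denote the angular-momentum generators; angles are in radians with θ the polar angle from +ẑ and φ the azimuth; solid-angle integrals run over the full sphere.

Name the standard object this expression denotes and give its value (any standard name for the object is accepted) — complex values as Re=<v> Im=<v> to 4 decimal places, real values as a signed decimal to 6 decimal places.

This is a Gaunt coefficient — the integral of a triple product of spherical harmonics over the sphere.
Rules hold: Σm=0, L=16 even, 2≤6≤10.
N = 13·9·13 = 1521
Δ = 4!·8!·4!/17! = 1/15315300
Racah Σ t=0..4: t=0:+1/829440 t=1:−1/25920 t=2:+1/9216 t=3:−1/25920 t=4:+1/829440 = 7/207360
⇒ 3j(6 4 6; 0 0 0)² = 28/2431, sgn +1
Racah Σ t=0..3: t=0:+1/414720 t=1:−1/51840 t=2:+1/80640 t=3:−1/1451520 = -1/193536
⇒ 3j(6 4 6; 3 0 -3)² = 81/17017, sgn +1
4πI² = N·(3j₀)²·(3jₘ)² = 2916/34969
I = +1·√(0.0833881/4π) = 0.08146053

Gaunt coefficient, +0.081461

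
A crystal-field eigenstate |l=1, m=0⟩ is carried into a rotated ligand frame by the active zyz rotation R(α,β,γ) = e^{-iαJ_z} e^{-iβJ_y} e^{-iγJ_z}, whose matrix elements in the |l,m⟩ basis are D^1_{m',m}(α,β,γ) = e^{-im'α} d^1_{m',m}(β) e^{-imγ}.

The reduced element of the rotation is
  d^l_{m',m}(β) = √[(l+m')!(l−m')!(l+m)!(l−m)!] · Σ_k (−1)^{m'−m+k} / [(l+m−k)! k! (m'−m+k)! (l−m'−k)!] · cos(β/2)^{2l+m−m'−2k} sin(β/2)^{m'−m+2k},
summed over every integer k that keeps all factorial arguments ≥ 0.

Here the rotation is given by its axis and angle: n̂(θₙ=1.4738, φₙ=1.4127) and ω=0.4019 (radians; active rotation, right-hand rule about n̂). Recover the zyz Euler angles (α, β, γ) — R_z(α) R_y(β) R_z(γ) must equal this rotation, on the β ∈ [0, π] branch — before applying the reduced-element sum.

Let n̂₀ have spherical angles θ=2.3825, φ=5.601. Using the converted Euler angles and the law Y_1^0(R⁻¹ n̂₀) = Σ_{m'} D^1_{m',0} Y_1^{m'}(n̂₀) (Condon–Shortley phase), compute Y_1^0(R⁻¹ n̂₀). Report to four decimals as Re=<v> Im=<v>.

Axis–angle → zyz. n̂ = (sinθₙcosφₙ, sinθₙsinφₙ, cosθₙ) = (+0.156699, +0.982887, +0.096844), ω = 0.4019.
R = I cosω + sinω [n̂]ₓ + (1−cosω) n̂n̂ᵀ gives
  R = [+0.922276, -0.025610, +0.385683; +0.050155, +0.997296, -0.053711; -0.383264, +0.068880, +0.921067]
β = atan2(√(R₁₃²+R₂₃²), R₃₃) = 0.399985; α = atan2(R₂₃, R₁₃) mod 2π = 6.144814; γ = atan2(R₃₂, −R₃₁) mod 2π = 0.177821
Need the full column D^1_{m',0} for m'=−1..1 at α=6.1448, β=0.4000, γ=0.1778.
cos(β/2)=0.980068, sin(β/2)=0.198662
d^1_{-1,0}: single k=1 term ⇒ +0.275351;  D = +0.272719-0.037979i
d^1_{0,0}: k∈[0..1] ⇒ +0.960533 -0.039467 = +0.921067;  D = +0.921067+0.000000i
d^1_{1,0}: single k=0 term ⇒ -0.275351;  D = -0.272719-0.037979i
Y_1^{m'}(θ=2.3825,φ=5.601) and Σ D·Y over m':
  (+0.2727-0.0380i)·(+0.1846+0.1499i)  (+0.9211+0.0000i)·(-0.3545+0.0000i)  (-0.2727-0.0380i)·(-0.1846+0.1499i)
Y_1^0(R⁻¹ n̂) = -0.214422+0.000000i

Re=-0.2144 Im=0.0000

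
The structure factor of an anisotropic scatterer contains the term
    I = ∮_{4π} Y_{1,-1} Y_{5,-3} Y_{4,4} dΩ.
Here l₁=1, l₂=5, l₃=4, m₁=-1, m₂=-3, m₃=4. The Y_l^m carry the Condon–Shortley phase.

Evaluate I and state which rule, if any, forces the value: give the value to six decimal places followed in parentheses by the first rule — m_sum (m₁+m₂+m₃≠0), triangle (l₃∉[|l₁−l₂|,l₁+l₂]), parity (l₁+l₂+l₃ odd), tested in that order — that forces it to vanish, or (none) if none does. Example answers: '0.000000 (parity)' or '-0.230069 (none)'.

-0.049106 (none)

Rules hold: Σm=0, L=10 even, 4≤4≤6.
N = 3·11·9 = 297
Δ = 2!·0!·8!/11! = 1/495
Racah Σ t=1..1: t=1:−1/576 = -1/576
⇒ 3j(1 5 4; 0 0 0)² = 5/99, sgn -1
Racah Σ t=2..2: t=2:+1/80640 = 1/80640
⇒ 3j(1 5 4; -1 -3 4)² = 1/495, sgn +1
4πI² = N·(3j₀)²·(3jₘ)² = 1/33
I = -1·√(0.030303/4π) = -0.04910640
No selection rule forces the value: the integral is nonzero (none).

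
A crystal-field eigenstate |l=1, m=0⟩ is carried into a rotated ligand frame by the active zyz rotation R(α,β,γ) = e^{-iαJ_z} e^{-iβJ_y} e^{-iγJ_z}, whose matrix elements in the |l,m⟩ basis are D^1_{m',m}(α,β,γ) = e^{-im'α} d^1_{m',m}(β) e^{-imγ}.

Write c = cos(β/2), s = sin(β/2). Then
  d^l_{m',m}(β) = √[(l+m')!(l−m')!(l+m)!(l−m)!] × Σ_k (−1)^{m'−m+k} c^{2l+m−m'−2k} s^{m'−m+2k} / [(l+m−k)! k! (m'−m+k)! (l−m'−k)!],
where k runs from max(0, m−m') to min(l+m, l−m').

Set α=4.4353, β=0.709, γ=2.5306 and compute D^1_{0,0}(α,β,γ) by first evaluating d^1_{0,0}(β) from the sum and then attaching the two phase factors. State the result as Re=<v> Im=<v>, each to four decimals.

Re=0.7590 Im=0.0000

D^1_{0,0}(4.4353,0.7090,2.5306) = e^{-i·0·4.4353}·d^1_{0,0}(0.7090)·e^{-i·0·2.5306}. Compute d first:
c=cos(0.709000/2)=0.937820, s=sin(0.709000/2)=0.347121; N=√[1·1·1·1]=1.000000
k∈{0,1} keeps every argument non-negative
  k=0: (−1)^0·1.0000/(1)·0.9378^2·0.3471^0 = +0.879507
  k=1: (−1)^1·1.0000/(1)·0.9378^0·0.3471^2 = -0.120493
d^1_{0,0}(0.7090) = +0.879507 -0.120493 = +0.759013
Phases: e^{-i·(0)·4.4353}=+1.000000+0.000000i, e^{-i·(0)·2.5306}=+1.000000+0.000000i ⇒ D=+0.759013+0.000000i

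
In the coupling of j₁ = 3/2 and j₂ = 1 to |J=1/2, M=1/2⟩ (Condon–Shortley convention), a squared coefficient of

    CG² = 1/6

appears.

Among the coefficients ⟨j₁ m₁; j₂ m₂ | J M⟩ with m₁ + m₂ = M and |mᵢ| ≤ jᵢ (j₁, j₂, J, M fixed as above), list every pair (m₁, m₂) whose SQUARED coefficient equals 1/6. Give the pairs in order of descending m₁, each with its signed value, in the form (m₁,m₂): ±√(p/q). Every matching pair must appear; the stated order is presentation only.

(-1/2,1): +√(1/6)

Admissible pairs with m₁+m₂ = M = 1/2: (-1/2,1), (1/2,0), (3/2,-1)
  (m₁,m₂)=(3/2,-1): CG² = 1/2, CG = +√(1/2)
  (m₁,m₂)=(1/2,0): CG² = 1/3, CG = −√(1/3)
  (m₁,m₂)=(-1/2,1): CG² = 1/6, CG = +√(1/6)   ← matches the target
Pairs with CG² = 1/6: (-1/2,1): +√(1/6)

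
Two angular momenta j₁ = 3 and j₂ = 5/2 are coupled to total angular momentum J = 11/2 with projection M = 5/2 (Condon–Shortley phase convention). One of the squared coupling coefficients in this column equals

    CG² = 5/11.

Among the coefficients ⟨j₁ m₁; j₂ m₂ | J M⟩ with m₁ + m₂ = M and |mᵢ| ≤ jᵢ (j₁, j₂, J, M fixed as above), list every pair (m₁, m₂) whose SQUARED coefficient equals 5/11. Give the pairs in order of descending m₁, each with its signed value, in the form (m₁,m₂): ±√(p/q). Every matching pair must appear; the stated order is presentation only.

(1,3/2): +√(5/11)

Admissible pairs with m₁+m₂ = M = 5/2: (0,5/2), (1,3/2), (2,1/2), (3,-1/2)
  (m₁,m₂)=(3,-1/2): CG² = 2/33, CG = +√(2/33)
  (m₁,m₂)=(2,1/2): CG² = 4/11, CG = +√(4/11)
  (m₁,m₂)=(1,3/2): CG² = 5/11, CG = +√(5/11)   ← matches the target
  (m₁,m₂)=(0,5/2): CG² = 4/33, CG = +√(4/33)
Pairs with CG² = 5/11: (1,3/2): +√(5/11)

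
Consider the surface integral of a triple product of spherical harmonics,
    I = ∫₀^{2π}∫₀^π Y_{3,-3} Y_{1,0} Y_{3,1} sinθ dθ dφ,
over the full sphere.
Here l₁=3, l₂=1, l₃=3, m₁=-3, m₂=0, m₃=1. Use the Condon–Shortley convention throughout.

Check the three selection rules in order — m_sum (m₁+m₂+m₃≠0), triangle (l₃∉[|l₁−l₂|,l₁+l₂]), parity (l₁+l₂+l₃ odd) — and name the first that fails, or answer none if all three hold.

m_sum

azimuthal sum: -3 + 0 + 1 = -2  ✗
2 ≤ 3 ≤ 4 (triangle on l)
L = 3 + 1 + 3 = 7 (odd)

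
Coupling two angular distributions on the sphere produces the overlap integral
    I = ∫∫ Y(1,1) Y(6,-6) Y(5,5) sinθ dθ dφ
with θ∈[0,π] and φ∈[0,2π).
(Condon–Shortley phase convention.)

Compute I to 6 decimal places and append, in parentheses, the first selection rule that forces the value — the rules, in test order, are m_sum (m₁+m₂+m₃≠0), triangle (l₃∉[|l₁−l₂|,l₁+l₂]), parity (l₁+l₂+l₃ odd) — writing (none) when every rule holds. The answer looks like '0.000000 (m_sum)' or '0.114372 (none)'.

Rules hold: Σm=0, L=12 even, 5≤5≤7.
N = 3·13·11 = 429
Δ = 2!·0!·10!/13! = 1/858
Racah Σ t=1..1: t=1:−1/14400 = -1/14400
⇒ 3j(1 6 5; 0 0 0)² = 6/143, sgn +1
Racah Σ t=0..0: t=0:+1/7257600 = 1/7257600
⇒ 3j(1 6 5; 1 -6 5)² = 1/13, sgn +1
4πI² = N·(3j₀)²·(3jₘ)² = 18/13
I = +1·√(1.38462/4π) = 0.33194004
No selection rule forces the value: the integral is nonzero (none).

0.331940 (none)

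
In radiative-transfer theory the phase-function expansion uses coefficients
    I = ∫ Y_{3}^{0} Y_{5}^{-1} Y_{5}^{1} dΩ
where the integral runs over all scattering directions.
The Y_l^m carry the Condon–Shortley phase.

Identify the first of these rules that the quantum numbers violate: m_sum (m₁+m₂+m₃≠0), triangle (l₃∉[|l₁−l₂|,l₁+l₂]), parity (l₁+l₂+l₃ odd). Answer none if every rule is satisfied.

parity

Σmᵢ = 0  ✓
l₃∈[|l₁−l₂|,l₁+l₂]=[2,8], have l₃=5  ✓
Σlᵢ = 13 ⇒ odd  ✗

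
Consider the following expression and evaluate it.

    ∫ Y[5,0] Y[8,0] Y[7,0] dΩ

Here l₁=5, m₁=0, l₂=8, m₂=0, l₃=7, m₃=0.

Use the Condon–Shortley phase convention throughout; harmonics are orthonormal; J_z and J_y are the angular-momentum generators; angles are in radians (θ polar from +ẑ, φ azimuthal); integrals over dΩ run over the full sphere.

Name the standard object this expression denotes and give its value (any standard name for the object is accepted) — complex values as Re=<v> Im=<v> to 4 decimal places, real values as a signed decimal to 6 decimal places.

Gaunt coefficient, +0.116446

This is a Gaunt coefficient — the integral of a triple product of spherical harmonics over the sphere.
Rules hold: Σm=0, L=20 even, 3≤7≤13.
N = 11·17·15 = 2805
Δ = 6!·4!·10!/21! = 1/814773960
Racah Σ t=1..5: t=1:−1/87091200 t=2:+1/4976640 t=3:−1/2073600 t=4:+1/4976640 t=5:−1/87091200 = -1/9676800
⇒ 3j(5 8 7; 0 0 0)² = 360/46189, sgn +1
(m-triple is (0,0,0) — same symbol as above.)
4πI² = N·(3j₀)²·(3jₘ)² = 1944000/11408683
I = +1·√(0.170397/4π) = 0.11644623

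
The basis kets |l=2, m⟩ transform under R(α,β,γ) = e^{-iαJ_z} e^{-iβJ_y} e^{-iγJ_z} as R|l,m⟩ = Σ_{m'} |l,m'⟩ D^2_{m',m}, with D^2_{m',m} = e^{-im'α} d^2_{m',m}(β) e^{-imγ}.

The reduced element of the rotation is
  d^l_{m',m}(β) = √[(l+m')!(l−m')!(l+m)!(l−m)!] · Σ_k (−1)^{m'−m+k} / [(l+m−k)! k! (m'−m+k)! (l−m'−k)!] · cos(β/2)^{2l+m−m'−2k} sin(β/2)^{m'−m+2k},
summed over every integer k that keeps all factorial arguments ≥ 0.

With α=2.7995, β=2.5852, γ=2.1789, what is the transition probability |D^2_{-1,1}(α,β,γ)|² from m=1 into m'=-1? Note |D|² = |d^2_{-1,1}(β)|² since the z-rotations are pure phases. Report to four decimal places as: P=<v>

First d^2_{-1,1}(β=2.5852), then the phase factors e^{-i(-1)α} and e^{-i(1)γ}:
c=cos(2.585200/2)=0.274622, s=sin(2.585200/2)=0.961552; N=√[1·6·6·1]=6.000000
k: max(0,(1)−(-1))=2 … min(2+(1),2−(-1))=3
  k=2: (−1)^0·6.0000/(2)·0.2746^2·0.9616^2 = +0.209188
  k=3: (−1)^1·6.0000/(6)·0.2746^0·0.9616^4 = -0.854854
d^2_{-1,1}(2.5852) = +0.209188 -0.854854 = -0.645665
|D^2_{-1,1}|² = |d^2_{-1,1}(β)|² = (-0.645665)² = 0.416884 (the z-rotation phases have unit modulus)

P=0.4169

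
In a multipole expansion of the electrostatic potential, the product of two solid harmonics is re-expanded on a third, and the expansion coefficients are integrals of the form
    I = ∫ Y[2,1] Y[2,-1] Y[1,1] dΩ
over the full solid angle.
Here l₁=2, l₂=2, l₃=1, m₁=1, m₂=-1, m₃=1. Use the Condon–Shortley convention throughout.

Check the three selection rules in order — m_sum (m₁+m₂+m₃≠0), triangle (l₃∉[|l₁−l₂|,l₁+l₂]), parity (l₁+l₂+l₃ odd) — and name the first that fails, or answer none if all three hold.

m₁+m₂+m₃ = 1 − 1 + 1 = 1  ✗
triangle: |2−2|=0 ≤ l₃=1 ≤ 2+2=4
parity: l₁+l₂+l₃ = 5 is odd

m_sum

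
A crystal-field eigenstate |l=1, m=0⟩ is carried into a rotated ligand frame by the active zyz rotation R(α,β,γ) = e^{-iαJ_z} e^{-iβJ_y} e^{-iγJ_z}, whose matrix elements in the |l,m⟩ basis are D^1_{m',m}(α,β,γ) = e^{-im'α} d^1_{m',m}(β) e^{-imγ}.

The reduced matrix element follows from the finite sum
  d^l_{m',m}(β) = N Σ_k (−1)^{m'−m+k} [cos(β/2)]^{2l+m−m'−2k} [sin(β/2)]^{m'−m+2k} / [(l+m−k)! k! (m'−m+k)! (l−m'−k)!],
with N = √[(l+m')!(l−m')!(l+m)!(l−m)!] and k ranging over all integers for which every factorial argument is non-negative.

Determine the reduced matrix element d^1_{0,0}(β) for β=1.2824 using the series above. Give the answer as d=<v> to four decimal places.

d=0.2844

d^1_{0,0}(β=1.2824) via the finite sum:
Half-angle: c=0.801379, s=0.598158. N=√(1·1·1·1)=1.000000
Admissible k: 0..1 (factorial args all ≥0)
  k=0: (−1)^0·1.0000/(1)·0.8014^2·0.5982^0 = +0.642208
  k=1: (−1)^1·1.0000/(1)·0.8014^0·0.5982^2 = -0.357792
d^1_{0,0}(1.2824) = +0.642208 -0.357792 = +0.284415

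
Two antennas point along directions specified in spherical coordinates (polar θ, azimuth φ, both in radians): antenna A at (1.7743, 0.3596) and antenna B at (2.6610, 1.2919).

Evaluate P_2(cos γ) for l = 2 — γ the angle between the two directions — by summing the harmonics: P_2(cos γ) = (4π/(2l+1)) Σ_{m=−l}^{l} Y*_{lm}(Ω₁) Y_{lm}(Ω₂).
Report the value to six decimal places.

-0.197530

Summing Y*_{l m}(θ₁,φ₁)·Y_{l m}(θ₂,φ₂) over m ∈ [−2, 2]; prefactor 4π/(2·2+1) = 2.513274:
  [-2]  conj(Y_{2,-2})(Ω₁) = 0.27874 + 0.24408j ; Y_{2,-2}(Ω₂) = -0.07004 - 0.04370j ; Δ = -0.00886 - 0.02928j
  [-1]  conj(Y_{2,-1})(Ω₁) = -0.14313 - 0.05381j ; Y_{2,-1}(Ω₂) = -0.08718 + 0.30446j ; Δ = 0.02886 - 0.03889j
  [+0]  conj(Y_{2,0})(Ω₁) = -0.27674 + 0.00000j ; Y_{2,0}(Ω₂) = 0.42856 + 0.00000j ; Δ = -0.11860 + 0.00000j
  [+1]  conj(Y_{2,1})(Ω₁) = 0.14313 - 0.05381j ; Y_{2,1}(Ω₂) = 0.08718 + 0.30446j ; Δ = 0.02886 + 0.03889j
  [+2]  conj(Y_{2,2})(Ω₁) = 0.27874 - 0.24408j ; Y_{2,2}(Ω₂) = -0.07004 + 0.04370j ; Δ = -0.00886 + 0.02928j
Total Σ_m = -0.07859 - 0.00000j. Multiply by 2.513274: -0.19753 - 0.00000j. P_2(cos γ) = -0.197530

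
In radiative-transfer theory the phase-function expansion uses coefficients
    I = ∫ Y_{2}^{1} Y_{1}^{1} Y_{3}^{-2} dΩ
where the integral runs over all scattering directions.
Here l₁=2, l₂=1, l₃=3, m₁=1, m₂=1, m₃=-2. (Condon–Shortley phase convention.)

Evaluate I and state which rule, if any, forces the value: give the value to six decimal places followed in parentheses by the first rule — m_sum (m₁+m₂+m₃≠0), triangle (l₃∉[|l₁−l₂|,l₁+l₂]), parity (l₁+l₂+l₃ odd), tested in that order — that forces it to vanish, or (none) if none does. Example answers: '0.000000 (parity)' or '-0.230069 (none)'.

Rules hold: Σm=0, L=6 even, 1≤3≤3.
N = 5·3·7 = 105
Δ = 0!·4!·2!/7! = 1/105
Racah Σ t=0..0: t=0:+1/4 = 1/4
⇒ 3j(2 1 3; 0 0 0)² = 3/35, sgn -1
Racah Σ t=0..0: t=0:+1/12 = 1/12
⇒ 3j(2 1 3; 1 1 -2)² = 2/21, sgn -1
4πI² = N·(3j₀)²·(3jₘ)² = 6/7
I = +1·√(0.857143/4π) = 0.26116903
No selection rule forces the value: the integral is nonzero (none).

0.261169 (none)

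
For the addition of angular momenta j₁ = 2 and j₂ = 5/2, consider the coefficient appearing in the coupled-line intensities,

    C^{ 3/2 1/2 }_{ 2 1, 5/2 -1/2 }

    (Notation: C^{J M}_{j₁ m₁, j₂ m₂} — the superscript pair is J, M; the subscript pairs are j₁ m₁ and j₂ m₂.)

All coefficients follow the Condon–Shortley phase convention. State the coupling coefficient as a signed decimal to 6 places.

−√(5/21) = -0.487950

√[4·3!1!2!/7! · 3!1!2!3!2!1!] = √(48/35)
  +(−1)^0/∏(0,3,1,2,0,0)! = 1/12  (running 1/12)
  +(−1)^1/∏(1,2,0,1,1,1)! = -1/2  (running -5/12)
⟨..|..⟩ = √(48/35)·(-5/12) = -0.487950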